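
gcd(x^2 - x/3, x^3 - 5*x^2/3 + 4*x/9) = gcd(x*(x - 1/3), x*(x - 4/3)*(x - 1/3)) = x^2 - x/3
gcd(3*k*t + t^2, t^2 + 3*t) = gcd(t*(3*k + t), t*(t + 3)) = t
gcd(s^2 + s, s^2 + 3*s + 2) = s + 1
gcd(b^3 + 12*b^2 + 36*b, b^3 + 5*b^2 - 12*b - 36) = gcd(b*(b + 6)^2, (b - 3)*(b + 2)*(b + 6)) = b + 6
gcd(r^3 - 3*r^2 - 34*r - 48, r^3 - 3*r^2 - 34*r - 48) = r^3 - 3*r^2 - 34*r - 48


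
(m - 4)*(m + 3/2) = m^2 - 5*m/2 - 6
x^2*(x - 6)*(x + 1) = x^4 - 5*x^3 - 6*x^2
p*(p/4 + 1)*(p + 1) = p^3/4 + 5*p^2/4 + p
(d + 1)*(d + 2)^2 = d^3 + 5*d^2 + 8*d + 4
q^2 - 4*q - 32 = (q - 8)*(q + 4)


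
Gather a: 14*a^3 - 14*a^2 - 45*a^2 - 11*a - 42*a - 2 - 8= 14*a^3 - 59*a^2 - 53*a - 10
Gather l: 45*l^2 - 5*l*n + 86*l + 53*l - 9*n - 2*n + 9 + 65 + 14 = 45*l^2 + l*(139 - 5*n) - 11*n + 88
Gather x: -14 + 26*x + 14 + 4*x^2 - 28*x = 4*x^2 - 2*x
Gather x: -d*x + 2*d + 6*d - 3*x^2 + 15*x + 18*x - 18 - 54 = 8*d - 3*x^2 + x*(33 - d) - 72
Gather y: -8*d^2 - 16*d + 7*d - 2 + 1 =-8*d^2 - 9*d - 1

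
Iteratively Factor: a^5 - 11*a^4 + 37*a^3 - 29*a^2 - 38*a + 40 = (a - 1)*(a^4 - 10*a^3 + 27*a^2 - 2*a - 40) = (a - 1)*(a + 1)*(a^3 - 11*a^2 + 38*a - 40) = (a - 5)*(a - 1)*(a + 1)*(a^2 - 6*a + 8) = (a - 5)*(a - 2)*(a - 1)*(a + 1)*(a - 4)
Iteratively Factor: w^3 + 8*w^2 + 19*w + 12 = (w + 3)*(w^2 + 5*w + 4) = (w + 3)*(w + 4)*(w + 1)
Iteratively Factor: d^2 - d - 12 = (d + 3)*(d - 4)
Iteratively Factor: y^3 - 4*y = (y - 2)*(y^2 + 2*y) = (y - 2)*(y + 2)*(y)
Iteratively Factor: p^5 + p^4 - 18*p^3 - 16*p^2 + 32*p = (p + 2)*(p^4 - p^3 - 16*p^2 + 16*p) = (p - 1)*(p + 2)*(p^3 - 16*p) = (p - 1)*(p + 2)*(p + 4)*(p^2 - 4*p) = (p - 4)*(p - 1)*(p + 2)*(p + 4)*(p)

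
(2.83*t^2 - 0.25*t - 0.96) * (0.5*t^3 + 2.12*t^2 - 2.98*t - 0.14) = 1.415*t^5 + 5.8746*t^4 - 9.4434*t^3 - 1.6864*t^2 + 2.8958*t + 0.1344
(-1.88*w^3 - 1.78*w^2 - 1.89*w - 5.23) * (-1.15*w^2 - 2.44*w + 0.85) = 2.162*w^5 + 6.6342*w^4 + 4.9187*w^3 + 9.1131*w^2 + 11.1547*w - 4.4455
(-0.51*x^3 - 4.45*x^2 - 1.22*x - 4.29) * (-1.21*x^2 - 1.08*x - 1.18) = 0.6171*x^5 + 5.9353*x^4 + 6.884*x^3 + 11.7595*x^2 + 6.0728*x + 5.0622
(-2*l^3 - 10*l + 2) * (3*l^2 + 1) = -6*l^5 - 32*l^3 + 6*l^2 - 10*l + 2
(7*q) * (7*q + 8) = 49*q^2 + 56*q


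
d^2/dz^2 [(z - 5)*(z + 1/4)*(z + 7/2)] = 6*z - 5/2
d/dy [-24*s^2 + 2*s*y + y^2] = 2*s + 2*y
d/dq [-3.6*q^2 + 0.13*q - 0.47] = 0.13 - 7.2*q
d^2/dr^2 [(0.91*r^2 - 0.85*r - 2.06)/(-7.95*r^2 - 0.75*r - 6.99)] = (-5.6843418860808e-14*r^4 + 118.296*r^3 + 1084.59783*r^2 - 209.71305*r - 324.470592)/(502.459875*r^6 + 142.205625*r^5 + 1338.77205*r^4 + 250.489125*r^3 + 1177.10901*r^2 + 109.935225*r + 341.532099)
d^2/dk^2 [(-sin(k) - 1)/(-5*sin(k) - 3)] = 2*(-5*sin(k)^2 + 3*sin(k) + 10)/(5*sin(k) + 3)^3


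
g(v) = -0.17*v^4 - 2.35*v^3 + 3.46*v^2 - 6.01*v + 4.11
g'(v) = -0.68*v^3 - 7.05*v^2 + 6.92*v - 6.01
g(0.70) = 0.75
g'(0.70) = -4.85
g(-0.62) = 9.70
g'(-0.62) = -12.85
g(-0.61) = 9.57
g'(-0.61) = -12.70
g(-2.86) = 93.20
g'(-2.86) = -67.56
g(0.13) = 3.38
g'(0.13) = -5.23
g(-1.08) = 17.37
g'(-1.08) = -20.85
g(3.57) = -107.79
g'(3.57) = -102.10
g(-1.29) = 22.19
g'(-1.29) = -25.21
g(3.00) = -60.00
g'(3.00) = -67.06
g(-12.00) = 1110.15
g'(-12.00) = 70.79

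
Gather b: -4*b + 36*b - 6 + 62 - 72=32*b - 16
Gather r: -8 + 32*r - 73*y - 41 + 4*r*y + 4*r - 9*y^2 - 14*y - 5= r*(4*y + 36) - 9*y^2 - 87*y - 54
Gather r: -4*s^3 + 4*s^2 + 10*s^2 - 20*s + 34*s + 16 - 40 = -4*s^3 + 14*s^2 + 14*s - 24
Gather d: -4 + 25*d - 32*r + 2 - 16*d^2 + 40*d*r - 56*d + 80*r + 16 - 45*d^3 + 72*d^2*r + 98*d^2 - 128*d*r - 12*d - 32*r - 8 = -45*d^3 + d^2*(72*r + 82) + d*(-88*r - 43) + 16*r + 6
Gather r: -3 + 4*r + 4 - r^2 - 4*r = 1 - r^2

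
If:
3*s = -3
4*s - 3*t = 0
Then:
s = -1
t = -4/3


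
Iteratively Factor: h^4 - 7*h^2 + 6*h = (h)*(h^3 - 7*h + 6) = h*(h - 2)*(h^2 + 2*h - 3) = h*(h - 2)*(h + 3)*(h - 1)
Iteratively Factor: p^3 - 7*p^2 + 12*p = (p - 3)*(p^2 - 4*p) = p*(p - 3)*(p - 4)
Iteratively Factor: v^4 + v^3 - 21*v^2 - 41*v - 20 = (v + 1)*(v^3 - 21*v - 20) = (v + 1)*(v + 4)*(v^2 - 4*v - 5) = (v - 5)*(v + 1)*(v + 4)*(v + 1)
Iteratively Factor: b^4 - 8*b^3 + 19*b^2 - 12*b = (b - 3)*(b^3 - 5*b^2 + 4*b) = b*(b - 3)*(b^2 - 5*b + 4) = b*(b - 4)*(b - 3)*(b - 1)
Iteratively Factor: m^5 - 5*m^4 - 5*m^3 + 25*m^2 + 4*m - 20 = (m - 1)*(m^4 - 4*m^3 - 9*m^2 + 16*m + 20) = (m - 5)*(m - 1)*(m^3 + m^2 - 4*m - 4) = (m - 5)*(m - 2)*(m - 1)*(m^2 + 3*m + 2) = (m - 5)*(m - 2)*(m - 1)*(m + 2)*(m + 1)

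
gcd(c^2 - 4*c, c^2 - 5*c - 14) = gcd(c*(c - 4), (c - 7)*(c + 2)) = 1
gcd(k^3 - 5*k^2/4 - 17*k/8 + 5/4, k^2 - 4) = k - 2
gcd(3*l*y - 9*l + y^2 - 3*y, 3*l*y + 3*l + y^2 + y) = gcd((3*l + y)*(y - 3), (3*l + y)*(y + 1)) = 3*l + y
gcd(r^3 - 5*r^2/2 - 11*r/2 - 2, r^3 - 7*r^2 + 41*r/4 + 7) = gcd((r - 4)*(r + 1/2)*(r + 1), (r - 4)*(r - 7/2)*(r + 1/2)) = r^2 - 7*r/2 - 2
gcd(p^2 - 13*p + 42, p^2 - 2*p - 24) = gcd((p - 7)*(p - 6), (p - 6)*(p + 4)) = p - 6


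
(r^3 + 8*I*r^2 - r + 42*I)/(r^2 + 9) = (r^2 + 5*I*r + 14)/(r - 3*I)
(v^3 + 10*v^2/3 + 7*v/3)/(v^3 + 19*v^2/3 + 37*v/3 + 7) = v/(v + 3)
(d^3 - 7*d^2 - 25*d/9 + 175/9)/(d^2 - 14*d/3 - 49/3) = (9*d^2 - 25)/(3*(3*d + 7))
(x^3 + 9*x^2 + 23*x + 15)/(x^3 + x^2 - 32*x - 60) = (x^2 + 4*x + 3)/(x^2 - 4*x - 12)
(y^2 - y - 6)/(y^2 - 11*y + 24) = (y + 2)/(y - 8)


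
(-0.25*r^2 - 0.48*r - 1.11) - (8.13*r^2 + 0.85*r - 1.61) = -8.38*r^2 - 1.33*r + 0.5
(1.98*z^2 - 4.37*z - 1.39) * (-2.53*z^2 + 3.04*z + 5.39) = -5.0094*z^4 + 17.0753*z^3 + 0.904099999999999*z^2 - 27.7799*z - 7.4921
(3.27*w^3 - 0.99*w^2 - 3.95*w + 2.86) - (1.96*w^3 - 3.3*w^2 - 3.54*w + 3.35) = 1.31*w^3 + 2.31*w^2 - 0.41*w - 0.49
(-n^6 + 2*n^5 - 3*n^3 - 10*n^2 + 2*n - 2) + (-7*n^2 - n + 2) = -n^6 + 2*n^5 - 3*n^3 - 17*n^2 + n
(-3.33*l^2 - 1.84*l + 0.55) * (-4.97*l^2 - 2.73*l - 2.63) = 16.5501*l^4 + 18.2357*l^3 + 11.0476*l^2 + 3.3377*l - 1.4465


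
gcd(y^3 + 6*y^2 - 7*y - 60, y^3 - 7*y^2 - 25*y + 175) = y + 5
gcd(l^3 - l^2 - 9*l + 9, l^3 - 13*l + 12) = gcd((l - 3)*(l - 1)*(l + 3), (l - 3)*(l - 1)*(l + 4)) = l^2 - 4*l + 3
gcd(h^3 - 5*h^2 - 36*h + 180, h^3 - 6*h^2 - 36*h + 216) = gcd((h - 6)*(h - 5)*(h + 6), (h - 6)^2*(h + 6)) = h^2 - 36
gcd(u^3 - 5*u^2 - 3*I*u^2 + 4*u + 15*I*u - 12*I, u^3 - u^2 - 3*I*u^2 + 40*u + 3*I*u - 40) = u - 1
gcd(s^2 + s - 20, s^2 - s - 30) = s + 5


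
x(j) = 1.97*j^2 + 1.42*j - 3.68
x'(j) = 3.94*j + 1.42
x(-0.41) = -3.93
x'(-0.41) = -0.20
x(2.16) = 8.58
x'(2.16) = 9.93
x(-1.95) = 1.04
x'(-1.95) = -6.26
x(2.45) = 11.62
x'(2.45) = 11.07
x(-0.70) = -3.71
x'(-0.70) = -1.34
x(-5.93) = 57.17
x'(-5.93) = -21.94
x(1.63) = 3.87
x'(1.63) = 7.84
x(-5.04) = 39.20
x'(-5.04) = -18.44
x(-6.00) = 58.72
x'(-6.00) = -22.22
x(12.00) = 297.04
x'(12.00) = 48.70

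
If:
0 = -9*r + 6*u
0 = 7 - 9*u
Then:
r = 14/27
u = 7/9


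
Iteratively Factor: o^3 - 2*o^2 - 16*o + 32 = (o - 2)*(o^2 - 16) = (o - 4)*(o - 2)*(o + 4)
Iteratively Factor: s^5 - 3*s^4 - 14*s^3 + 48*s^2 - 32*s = (s - 2)*(s^4 - s^3 - 16*s^2 + 16*s) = (s - 2)*(s + 4)*(s^3 - 5*s^2 + 4*s) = (s - 4)*(s - 2)*(s + 4)*(s^2 - s) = (s - 4)*(s - 2)*(s - 1)*(s + 4)*(s)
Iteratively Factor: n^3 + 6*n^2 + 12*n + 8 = (n + 2)*(n^2 + 4*n + 4) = (n + 2)^2*(n + 2)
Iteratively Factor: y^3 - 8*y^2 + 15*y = (y - 5)*(y^2 - 3*y) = y*(y - 5)*(y - 3)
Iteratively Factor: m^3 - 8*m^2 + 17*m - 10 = (m - 5)*(m^2 - 3*m + 2) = (m - 5)*(m - 2)*(m - 1)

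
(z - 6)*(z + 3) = z^2 - 3*z - 18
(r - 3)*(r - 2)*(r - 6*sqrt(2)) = r^3 - 6*sqrt(2)*r^2 - 5*r^2 + 6*r + 30*sqrt(2)*r - 36*sqrt(2)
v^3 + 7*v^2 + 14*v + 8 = (v + 1)*(v + 2)*(v + 4)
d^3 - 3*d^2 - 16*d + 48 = (d - 4)*(d - 3)*(d + 4)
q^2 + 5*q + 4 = (q + 1)*(q + 4)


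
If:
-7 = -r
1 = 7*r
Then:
No Solution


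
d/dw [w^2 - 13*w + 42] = 2*w - 13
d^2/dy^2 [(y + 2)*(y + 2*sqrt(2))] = 2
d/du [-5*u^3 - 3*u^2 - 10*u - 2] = -15*u^2 - 6*u - 10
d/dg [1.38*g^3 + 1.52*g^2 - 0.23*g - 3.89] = 4.14*g^2 + 3.04*g - 0.23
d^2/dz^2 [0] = 0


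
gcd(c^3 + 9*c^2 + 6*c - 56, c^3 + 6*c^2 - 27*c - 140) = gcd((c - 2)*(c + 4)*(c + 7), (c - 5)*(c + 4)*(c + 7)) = c^2 + 11*c + 28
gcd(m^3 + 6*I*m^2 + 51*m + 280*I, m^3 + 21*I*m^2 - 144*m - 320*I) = m^2 + 13*I*m - 40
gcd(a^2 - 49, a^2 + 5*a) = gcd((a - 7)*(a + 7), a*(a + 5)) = 1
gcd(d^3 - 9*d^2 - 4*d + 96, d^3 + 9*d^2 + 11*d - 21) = d + 3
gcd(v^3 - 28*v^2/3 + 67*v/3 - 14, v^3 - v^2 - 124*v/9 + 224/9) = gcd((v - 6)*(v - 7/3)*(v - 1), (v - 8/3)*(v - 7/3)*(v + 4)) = v - 7/3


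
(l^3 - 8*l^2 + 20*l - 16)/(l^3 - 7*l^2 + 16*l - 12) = (l - 4)/(l - 3)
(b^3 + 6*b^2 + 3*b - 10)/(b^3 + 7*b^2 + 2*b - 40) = (b^2 + b - 2)/(b^2 + 2*b - 8)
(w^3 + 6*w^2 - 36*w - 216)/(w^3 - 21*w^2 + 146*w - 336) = (w^2 + 12*w + 36)/(w^2 - 15*w + 56)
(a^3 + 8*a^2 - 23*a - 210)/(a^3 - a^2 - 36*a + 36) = (a^2 + 2*a - 35)/(a^2 - 7*a + 6)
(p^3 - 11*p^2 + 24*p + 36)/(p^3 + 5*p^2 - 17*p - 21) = (p^2 - 12*p + 36)/(p^2 + 4*p - 21)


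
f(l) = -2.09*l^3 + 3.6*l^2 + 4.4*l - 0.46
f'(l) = -6.27*l^2 + 7.2*l + 4.4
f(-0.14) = -1.00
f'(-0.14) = 3.27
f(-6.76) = 779.94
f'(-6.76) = -330.80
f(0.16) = 0.33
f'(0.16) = 5.39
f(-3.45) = 113.03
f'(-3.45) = -95.07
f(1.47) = 7.15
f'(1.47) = 1.44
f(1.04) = 5.66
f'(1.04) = 5.11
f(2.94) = -9.52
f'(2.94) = -28.63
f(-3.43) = 111.14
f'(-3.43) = -94.06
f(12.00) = -3040.78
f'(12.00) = -812.08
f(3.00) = -11.29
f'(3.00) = -30.43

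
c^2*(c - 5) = c^3 - 5*c^2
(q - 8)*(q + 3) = q^2 - 5*q - 24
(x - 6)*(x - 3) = x^2 - 9*x + 18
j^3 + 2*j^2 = j^2*(j + 2)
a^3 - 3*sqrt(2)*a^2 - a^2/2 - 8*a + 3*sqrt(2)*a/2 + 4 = (a - 1/2)*(a - 4*sqrt(2))*(a + sqrt(2))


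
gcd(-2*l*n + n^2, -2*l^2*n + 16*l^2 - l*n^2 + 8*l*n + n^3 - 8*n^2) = 2*l - n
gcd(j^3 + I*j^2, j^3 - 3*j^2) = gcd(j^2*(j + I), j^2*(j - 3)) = j^2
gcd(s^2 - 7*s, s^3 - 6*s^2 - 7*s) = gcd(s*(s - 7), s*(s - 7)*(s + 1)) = s^2 - 7*s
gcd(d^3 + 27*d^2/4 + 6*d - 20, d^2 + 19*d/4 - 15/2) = d - 5/4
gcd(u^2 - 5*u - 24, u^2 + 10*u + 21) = u + 3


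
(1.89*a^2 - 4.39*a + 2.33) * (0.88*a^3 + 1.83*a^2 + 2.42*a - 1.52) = 1.6632*a^5 - 0.4045*a^4 - 1.4095*a^3 - 9.2327*a^2 + 12.3114*a - 3.5416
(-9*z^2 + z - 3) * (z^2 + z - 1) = -9*z^4 - 8*z^3 + 7*z^2 - 4*z + 3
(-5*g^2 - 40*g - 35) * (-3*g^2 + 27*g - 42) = 15*g^4 - 15*g^3 - 765*g^2 + 735*g + 1470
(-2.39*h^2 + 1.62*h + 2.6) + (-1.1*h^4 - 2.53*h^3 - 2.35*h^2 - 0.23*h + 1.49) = -1.1*h^4 - 2.53*h^3 - 4.74*h^2 + 1.39*h + 4.09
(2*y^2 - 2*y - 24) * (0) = 0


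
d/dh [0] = 0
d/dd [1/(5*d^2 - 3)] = -10*d/(5*d^2 - 3)^2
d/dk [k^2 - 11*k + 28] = 2*k - 11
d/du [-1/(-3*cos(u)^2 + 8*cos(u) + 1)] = 2*(3*cos(u) - 4)*sin(u)/(-3*cos(u)^2 + 8*cos(u) + 1)^2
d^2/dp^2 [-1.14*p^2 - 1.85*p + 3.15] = -2.28000000000000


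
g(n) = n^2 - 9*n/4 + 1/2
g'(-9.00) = -20.25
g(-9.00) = 101.75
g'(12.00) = 21.75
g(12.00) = 117.50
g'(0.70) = -0.85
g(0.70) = -0.58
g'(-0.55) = -3.35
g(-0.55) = 2.04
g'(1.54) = 0.83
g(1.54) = -0.59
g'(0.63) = -0.99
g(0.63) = -0.52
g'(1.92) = 1.59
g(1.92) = -0.13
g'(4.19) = 6.13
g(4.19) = 8.63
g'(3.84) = 5.43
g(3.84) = 6.61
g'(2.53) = 2.81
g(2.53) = 1.21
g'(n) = 2*n - 9/4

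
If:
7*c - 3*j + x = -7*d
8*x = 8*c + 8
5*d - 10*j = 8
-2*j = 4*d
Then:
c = -129/200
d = 8/25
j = -16/25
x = 71/200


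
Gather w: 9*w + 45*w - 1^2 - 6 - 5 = 54*w - 12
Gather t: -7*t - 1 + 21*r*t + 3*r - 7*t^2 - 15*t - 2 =3*r - 7*t^2 + t*(21*r - 22) - 3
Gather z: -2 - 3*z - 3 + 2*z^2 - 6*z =2*z^2 - 9*z - 5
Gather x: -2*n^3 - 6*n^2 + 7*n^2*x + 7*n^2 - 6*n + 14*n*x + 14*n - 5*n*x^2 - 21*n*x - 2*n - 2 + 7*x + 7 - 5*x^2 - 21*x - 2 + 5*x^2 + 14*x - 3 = -2*n^3 + n^2 - 5*n*x^2 + 6*n + x*(7*n^2 - 7*n)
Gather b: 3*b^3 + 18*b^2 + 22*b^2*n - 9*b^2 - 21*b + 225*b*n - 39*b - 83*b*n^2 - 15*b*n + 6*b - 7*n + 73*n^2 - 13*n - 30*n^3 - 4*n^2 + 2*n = 3*b^3 + b^2*(22*n + 9) + b*(-83*n^2 + 210*n - 54) - 30*n^3 + 69*n^2 - 18*n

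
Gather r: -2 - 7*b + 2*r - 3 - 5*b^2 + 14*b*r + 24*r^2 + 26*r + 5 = -5*b^2 - 7*b + 24*r^2 + r*(14*b + 28)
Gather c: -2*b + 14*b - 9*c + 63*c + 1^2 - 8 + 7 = 12*b + 54*c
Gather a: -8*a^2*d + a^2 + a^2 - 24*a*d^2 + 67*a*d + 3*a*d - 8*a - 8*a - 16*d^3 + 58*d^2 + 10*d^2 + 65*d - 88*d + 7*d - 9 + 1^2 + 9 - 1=a^2*(2 - 8*d) + a*(-24*d^2 + 70*d - 16) - 16*d^3 + 68*d^2 - 16*d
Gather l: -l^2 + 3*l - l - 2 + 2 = -l^2 + 2*l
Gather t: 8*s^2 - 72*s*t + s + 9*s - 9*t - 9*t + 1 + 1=8*s^2 + 10*s + t*(-72*s - 18) + 2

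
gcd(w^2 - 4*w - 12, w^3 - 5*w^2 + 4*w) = 1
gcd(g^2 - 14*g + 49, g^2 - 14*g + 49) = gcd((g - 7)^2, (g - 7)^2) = g^2 - 14*g + 49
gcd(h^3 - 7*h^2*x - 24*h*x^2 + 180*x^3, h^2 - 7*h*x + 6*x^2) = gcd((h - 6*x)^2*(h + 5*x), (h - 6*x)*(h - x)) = -h + 6*x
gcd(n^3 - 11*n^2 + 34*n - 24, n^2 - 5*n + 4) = n^2 - 5*n + 4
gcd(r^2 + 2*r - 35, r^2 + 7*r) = r + 7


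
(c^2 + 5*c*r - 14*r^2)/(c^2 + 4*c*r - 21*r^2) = (-c + 2*r)/(-c + 3*r)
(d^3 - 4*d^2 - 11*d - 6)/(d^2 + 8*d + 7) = (d^2 - 5*d - 6)/(d + 7)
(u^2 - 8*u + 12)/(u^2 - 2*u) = (u - 6)/u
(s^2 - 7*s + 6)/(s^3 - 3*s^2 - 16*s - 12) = (s - 1)/(s^2 + 3*s + 2)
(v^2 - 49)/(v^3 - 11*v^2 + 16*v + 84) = (v + 7)/(v^2 - 4*v - 12)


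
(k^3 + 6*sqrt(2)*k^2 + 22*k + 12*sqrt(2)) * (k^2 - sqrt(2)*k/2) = k^5 + 11*sqrt(2)*k^4/2 + 16*k^3 + sqrt(2)*k^2 - 12*k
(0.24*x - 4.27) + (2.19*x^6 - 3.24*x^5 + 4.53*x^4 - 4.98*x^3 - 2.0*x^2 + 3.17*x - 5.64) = 2.19*x^6 - 3.24*x^5 + 4.53*x^4 - 4.98*x^3 - 2.0*x^2 + 3.41*x - 9.91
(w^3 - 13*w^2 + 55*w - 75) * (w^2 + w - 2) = w^5 - 12*w^4 + 40*w^3 + 6*w^2 - 185*w + 150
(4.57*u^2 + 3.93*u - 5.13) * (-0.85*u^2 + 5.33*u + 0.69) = -3.8845*u^4 + 21.0176*u^3 + 28.4607*u^2 - 24.6312*u - 3.5397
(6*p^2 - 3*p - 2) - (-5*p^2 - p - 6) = 11*p^2 - 2*p + 4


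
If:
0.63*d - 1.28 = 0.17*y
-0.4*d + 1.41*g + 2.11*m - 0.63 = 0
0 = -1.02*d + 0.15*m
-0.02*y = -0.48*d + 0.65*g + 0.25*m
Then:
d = 0.03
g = 0.18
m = 0.19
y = -7.43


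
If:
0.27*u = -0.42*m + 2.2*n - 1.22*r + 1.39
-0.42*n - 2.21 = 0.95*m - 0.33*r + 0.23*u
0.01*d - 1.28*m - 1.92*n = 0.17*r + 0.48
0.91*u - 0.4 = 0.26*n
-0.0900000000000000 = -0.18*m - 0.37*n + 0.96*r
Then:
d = -535.02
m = -1.98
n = -1.62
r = -1.09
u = -0.02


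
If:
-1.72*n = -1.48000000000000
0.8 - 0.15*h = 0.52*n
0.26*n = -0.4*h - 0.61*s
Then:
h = 2.35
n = 0.86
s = -1.91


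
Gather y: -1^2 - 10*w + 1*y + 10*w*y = -10*w + y*(10*w + 1) - 1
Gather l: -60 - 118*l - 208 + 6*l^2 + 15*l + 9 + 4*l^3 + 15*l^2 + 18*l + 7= 4*l^3 + 21*l^2 - 85*l - 252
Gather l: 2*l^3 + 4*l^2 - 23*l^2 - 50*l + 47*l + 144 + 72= 2*l^3 - 19*l^2 - 3*l + 216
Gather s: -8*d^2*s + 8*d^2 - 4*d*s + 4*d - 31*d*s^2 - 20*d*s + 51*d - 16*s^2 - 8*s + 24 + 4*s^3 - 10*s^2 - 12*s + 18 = 8*d^2 + 55*d + 4*s^3 + s^2*(-31*d - 26) + s*(-8*d^2 - 24*d - 20) + 42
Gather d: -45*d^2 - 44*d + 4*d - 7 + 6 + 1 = -45*d^2 - 40*d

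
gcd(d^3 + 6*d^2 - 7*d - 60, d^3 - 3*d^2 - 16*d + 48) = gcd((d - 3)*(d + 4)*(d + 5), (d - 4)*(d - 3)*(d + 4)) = d^2 + d - 12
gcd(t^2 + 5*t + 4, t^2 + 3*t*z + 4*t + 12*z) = t + 4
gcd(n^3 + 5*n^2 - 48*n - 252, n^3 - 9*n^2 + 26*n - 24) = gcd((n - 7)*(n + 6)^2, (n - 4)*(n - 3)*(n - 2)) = 1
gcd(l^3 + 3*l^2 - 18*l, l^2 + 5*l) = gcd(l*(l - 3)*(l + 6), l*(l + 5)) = l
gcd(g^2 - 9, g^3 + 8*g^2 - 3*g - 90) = g - 3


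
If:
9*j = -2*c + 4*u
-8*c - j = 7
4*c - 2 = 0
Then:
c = 1/2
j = -11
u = -49/2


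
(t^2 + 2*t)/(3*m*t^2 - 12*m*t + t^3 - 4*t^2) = (t + 2)/(3*m*t - 12*m + t^2 - 4*t)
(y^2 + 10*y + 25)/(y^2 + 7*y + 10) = (y + 5)/(y + 2)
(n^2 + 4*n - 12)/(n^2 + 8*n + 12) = (n - 2)/(n + 2)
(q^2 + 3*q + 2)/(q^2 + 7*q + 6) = (q + 2)/(q + 6)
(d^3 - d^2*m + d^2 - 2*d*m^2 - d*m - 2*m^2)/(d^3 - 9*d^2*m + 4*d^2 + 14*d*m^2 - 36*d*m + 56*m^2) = (d^2 + d*m + d + m)/(d^2 - 7*d*m + 4*d - 28*m)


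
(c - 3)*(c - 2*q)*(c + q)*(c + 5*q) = c^4 + 4*c^3*q - 3*c^3 - 7*c^2*q^2 - 12*c^2*q - 10*c*q^3 + 21*c*q^2 + 30*q^3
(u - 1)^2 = u^2 - 2*u + 1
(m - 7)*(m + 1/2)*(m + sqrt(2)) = m^3 - 13*m^2/2 + sqrt(2)*m^2 - 13*sqrt(2)*m/2 - 7*m/2 - 7*sqrt(2)/2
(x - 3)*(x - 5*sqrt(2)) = x^2 - 5*sqrt(2)*x - 3*x + 15*sqrt(2)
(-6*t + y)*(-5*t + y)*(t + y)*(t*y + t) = 30*t^4*y + 30*t^4 + 19*t^3*y^2 + 19*t^3*y - 10*t^2*y^3 - 10*t^2*y^2 + t*y^4 + t*y^3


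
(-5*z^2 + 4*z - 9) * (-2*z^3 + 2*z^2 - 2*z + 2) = 10*z^5 - 18*z^4 + 36*z^3 - 36*z^2 + 26*z - 18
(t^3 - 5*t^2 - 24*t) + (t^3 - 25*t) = 2*t^3 - 5*t^2 - 49*t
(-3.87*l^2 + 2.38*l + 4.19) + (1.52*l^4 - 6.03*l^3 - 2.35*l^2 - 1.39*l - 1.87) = 1.52*l^4 - 6.03*l^3 - 6.22*l^2 + 0.99*l + 2.32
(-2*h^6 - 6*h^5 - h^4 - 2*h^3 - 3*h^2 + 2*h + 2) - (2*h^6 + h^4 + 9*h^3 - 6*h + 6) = -4*h^6 - 6*h^5 - 2*h^4 - 11*h^3 - 3*h^2 + 8*h - 4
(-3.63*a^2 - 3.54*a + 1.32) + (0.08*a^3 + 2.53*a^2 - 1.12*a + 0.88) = 0.08*a^3 - 1.1*a^2 - 4.66*a + 2.2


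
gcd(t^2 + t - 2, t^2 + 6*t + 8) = t + 2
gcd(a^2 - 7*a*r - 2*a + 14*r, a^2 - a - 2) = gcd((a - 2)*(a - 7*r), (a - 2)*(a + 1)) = a - 2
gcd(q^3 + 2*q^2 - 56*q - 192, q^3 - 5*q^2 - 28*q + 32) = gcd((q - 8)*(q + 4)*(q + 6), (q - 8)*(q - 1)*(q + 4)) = q^2 - 4*q - 32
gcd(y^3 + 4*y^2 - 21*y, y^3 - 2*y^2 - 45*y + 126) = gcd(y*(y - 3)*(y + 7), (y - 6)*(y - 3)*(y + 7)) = y^2 + 4*y - 21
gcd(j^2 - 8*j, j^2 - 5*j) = j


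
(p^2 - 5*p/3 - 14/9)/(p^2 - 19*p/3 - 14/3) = (p - 7/3)/(p - 7)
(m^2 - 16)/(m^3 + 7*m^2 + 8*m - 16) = (m - 4)/(m^2 + 3*m - 4)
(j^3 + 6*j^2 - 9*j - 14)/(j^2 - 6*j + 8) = (j^2 + 8*j + 7)/(j - 4)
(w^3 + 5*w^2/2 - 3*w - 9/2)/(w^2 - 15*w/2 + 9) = (w^2 + 4*w + 3)/(w - 6)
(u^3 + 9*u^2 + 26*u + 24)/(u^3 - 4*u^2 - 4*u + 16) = (u^2 + 7*u + 12)/(u^2 - 6*u + 8)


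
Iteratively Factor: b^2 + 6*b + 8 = (b + 2)*(b + 4)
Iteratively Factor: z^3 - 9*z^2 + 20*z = (z - 5)*(z^2 - 4*z) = z*(z - 5)*(z - 4)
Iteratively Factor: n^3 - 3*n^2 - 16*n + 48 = (n + 4)*(n^2 - 7*n + 12) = (n - 3)*(n + 4)*(n - 4)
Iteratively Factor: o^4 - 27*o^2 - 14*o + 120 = (o - 2)*(o^3 + 2*o^2 - 23*o - 60) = (o - 2)*(o + 3)*(o^2 - o - 20) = (o - 5)*(o - 2)*(o + 3)*(o + 4)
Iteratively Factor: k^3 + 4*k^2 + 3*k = (k + 3)*(k^2 + k) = k*(k + 3)*(k + 1)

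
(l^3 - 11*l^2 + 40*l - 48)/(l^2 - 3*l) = l - 8 + 16/l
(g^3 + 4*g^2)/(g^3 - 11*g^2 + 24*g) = g*(g + 4)/(g^2 - 11*g + 24)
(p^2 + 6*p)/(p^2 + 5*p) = (p + 6)/(p + 5)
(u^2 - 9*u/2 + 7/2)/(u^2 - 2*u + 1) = (u - 7/2)/(u - 1)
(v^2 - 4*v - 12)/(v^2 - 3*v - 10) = (v - 6)/(v - 5)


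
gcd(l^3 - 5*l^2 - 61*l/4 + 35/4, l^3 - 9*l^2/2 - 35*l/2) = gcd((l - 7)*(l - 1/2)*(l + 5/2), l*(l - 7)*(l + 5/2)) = l^2 - 9*l/2 - 35/2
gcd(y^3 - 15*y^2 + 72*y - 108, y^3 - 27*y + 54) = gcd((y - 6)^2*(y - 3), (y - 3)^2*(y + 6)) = y - 3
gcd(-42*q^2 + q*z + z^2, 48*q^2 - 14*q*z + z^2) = -6*q + z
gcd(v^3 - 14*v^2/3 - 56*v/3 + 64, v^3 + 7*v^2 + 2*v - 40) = v + 4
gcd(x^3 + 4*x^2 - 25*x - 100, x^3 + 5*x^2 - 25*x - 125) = x^2 - 25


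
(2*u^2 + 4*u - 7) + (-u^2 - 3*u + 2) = u^2 + u - 5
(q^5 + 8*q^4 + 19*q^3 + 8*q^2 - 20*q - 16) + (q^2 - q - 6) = q^5 + 8*q^4 + 19*q^3 + 9*q^2 - 21*q - 22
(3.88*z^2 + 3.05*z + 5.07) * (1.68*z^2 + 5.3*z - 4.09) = 6.5184*z^4 + 25.688*z^3 + 8.8134*z^2 + 14.3965*z - 20.7363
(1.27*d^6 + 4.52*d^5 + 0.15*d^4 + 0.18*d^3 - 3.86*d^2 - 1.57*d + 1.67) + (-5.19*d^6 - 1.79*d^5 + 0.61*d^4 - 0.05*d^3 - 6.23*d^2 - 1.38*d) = -3.92*d^6 + 2.73*d^5 + 0.76*d^4 + 0.13*d^3 - 10.09*d^2 - 2.95*d + 1.67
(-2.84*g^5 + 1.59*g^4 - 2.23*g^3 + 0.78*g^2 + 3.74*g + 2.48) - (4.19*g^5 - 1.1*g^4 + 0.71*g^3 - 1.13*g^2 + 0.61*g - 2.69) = -7.03*g^5 + 2.69*g^4 - 2.94*g^3 + 1.91*g^2 + 3.13*g + 5.17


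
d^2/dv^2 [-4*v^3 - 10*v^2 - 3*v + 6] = -24*v - 20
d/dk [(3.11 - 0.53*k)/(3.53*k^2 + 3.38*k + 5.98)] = (1.8709*k^2 - 21.9566*k - 13.6812)/(12.4609*k^4 + 23.8628*k^3 + 53.6432*k^2 + 40.4248*k + 35.7604)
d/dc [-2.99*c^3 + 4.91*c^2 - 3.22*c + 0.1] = -8.97*c^2 + 9.82*c - 3.22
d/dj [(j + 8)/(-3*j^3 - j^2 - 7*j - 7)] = (-3*j^3 - j^2 - 7*j + (j + 8)*(9*j^2 + 2*j + 7) - 7)/(3*j^3 + j^2 + 7*j + 7)^2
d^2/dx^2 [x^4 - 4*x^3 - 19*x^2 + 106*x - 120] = 12*x^2 - 24*x - 38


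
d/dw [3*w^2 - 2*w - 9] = 6*w - 2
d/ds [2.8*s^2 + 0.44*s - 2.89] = 5.6*s + 0.44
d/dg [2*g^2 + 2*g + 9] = 4*g + 2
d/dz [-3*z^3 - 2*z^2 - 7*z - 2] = -9*z^2 - 4*z - 7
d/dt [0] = 0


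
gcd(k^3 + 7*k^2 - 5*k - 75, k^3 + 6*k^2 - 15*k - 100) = k^2 + 10*k + 25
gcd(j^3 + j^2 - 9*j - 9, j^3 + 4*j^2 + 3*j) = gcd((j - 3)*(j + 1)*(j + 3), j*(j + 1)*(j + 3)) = j^2 + 4*j + 3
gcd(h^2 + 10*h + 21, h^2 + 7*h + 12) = h + 3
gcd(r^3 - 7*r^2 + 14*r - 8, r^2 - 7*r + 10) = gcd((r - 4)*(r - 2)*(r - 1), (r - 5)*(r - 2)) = r - 2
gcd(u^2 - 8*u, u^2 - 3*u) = u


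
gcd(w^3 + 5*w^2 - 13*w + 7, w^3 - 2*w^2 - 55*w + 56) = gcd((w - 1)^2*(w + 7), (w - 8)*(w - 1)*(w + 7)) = w^2 + 6*w - 7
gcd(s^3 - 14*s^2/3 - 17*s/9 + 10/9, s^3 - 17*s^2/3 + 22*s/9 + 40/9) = s^2 - 13*s/3 - 10/3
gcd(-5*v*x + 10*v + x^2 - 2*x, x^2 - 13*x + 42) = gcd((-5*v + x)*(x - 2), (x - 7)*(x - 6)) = 1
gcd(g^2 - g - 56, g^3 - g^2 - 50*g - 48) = g - 8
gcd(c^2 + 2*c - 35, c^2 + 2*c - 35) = c^2 + 2*c - 35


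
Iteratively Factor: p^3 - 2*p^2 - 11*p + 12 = (p - 1)*(p^2 - p - 12) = (p - 4)*(p - 1)*(p + 3)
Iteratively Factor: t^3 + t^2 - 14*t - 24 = (t + 2)*(t^2 - t - 12) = (t - 4)*(t + 2)*(t + 3)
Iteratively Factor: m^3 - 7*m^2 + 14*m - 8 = (m - 4)*(m^2 - 3*m + 2) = (m - 4)*(m - 2)*(m - 1)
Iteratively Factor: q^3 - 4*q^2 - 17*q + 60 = (q - 5)*(q^2 + q - 12) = (q - 5)*(q - 3)*(q + 4)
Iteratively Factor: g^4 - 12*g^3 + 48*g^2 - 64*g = (g - 4)*(g^3 - 8*g^2 + 16*g) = (g - 4)^2*(g^2 - 4*g) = (g - 4)^3*(g)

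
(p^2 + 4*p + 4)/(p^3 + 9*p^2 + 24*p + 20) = 1/(p + 5)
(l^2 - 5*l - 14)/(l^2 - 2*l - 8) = (l - 7)/(l - 4)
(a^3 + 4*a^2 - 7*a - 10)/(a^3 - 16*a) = (a^3 + 4*a^2 - 7*a - 10)/(a*(a^2 - 16))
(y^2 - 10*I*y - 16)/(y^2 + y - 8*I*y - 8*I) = (y - 2*I)/(y + 1)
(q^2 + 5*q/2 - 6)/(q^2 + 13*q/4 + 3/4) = 2*(2*q^2 + 5*q - 12)/(4*q^2 + 13*q + 3)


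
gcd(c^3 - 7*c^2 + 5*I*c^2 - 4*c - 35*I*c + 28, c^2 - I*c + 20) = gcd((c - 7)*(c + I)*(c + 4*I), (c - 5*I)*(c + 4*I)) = c + 4*I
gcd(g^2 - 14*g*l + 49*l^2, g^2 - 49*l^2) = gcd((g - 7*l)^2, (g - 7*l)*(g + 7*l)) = g - 7*l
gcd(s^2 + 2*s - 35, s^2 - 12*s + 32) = 1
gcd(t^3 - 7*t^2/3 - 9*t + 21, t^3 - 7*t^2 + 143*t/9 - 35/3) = t^2 - 16*t/3 + 7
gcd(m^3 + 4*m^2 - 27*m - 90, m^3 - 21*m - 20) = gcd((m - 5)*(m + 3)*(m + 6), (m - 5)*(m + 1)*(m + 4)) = m - 5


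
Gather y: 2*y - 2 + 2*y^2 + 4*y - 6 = 2*y^2 + 6*y - 8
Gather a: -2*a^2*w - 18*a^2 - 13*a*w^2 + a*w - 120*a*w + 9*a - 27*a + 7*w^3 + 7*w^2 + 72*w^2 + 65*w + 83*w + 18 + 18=a^2*(-2*w - 18) + a*(-13*w^2 - 119*w - 18) + 7*w^3 + 79*w^2 + 148*w + 36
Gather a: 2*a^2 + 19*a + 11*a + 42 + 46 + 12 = 2*a^2 + 30*a + 100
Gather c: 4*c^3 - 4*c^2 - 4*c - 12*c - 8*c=4*c^3 - 4*c^2 - 24*c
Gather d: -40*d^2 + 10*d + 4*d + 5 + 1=-40*d^2 + 14*d + 6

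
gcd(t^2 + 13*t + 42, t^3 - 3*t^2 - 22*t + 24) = 1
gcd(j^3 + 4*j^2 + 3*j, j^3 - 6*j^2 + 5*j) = j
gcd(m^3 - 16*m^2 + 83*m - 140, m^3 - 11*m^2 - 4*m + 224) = m - 7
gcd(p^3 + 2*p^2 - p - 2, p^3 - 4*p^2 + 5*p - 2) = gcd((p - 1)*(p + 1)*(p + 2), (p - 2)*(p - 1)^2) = p - 1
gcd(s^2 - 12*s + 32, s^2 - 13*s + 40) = s - 8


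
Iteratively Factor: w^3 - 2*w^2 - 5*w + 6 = (w - 1)*(w^2 - w - 6) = (w - 3)*(w - 1)*(w + 2)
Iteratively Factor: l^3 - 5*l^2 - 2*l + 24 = (l + 2)*(l^2 - 7*l + 12) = (l - 3)*(l + 2)*(l - 4)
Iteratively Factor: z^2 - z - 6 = (z - 3)*(z + 2)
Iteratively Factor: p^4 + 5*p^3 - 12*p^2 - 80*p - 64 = (p + 1)*(p^3 + 4*p^2 - 16*p - 64) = (p - 4)*(p + 1)*(p^2 + 8*p + 16) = (p - 4)*(p + 1)*(p + 4)*(p + 4)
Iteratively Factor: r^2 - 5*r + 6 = (r - 3)*(r - 2)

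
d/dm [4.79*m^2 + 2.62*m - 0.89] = 9.58*m + 2.62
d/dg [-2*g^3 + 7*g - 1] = 7 - 6*g^2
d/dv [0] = 0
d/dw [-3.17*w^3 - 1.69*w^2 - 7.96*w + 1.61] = -9.51*w^2 - 3.38*w - 7.96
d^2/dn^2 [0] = 0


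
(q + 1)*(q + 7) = q^2 + 8*q + 7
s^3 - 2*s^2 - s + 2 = (s - 2)*(s - 1)*(s + 1)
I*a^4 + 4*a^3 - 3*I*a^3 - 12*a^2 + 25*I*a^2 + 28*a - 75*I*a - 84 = (a - 3)*(a - 7*I)*(a + 4*I)*(I*a + 1)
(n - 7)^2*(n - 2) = n^3 - 16*n^2 + 77*n - 98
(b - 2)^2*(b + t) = b^3 + b^2*t - 4*b^2 - 4*b*t + 4*b + 4*t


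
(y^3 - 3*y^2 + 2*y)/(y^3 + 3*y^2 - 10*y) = (y - 1)/(y + 5)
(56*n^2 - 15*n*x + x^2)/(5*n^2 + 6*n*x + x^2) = (56*n^2 - 15*n*x + x^2)/(5*n^2 + 6*n*x + x^2)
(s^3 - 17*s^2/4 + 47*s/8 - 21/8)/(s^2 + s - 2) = (8*s^2 - 26*s + 21)/(8*(s + 2))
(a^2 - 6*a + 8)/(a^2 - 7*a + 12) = (a - 2)/(a - 3)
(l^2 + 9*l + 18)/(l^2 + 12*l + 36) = (l + 3)/(l + 6)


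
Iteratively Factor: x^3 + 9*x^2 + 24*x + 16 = (x + 4)*(x^2 + 5*x + 4) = (x + 1)*(x + 4)*(x + 4)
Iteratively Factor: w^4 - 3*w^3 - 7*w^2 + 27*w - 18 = (w - 1)*(w^3 - 2*w^2 - 9*w + 18) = (w - 3)*(w - 1)*(w^2 + w - 6) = (w - 3)*(w - 2)*(w - 1)*(w + 3)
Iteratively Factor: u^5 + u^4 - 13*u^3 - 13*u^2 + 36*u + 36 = (u + 1)*(u^4 - 13*u^2 + 36) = (u - 3)*(u + 1)*(u^3 + 3*u^2 - 4*u - 12) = (u - 3)*(u - 2)*(u + 1)*(u^2 + 5*u + 6) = (u - 3)*(u - 2)*(u + 1)*(u + 3)*(u + 2)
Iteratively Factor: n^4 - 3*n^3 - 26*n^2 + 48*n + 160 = (n - 5)*(n^3 + 2*n^2 - 16*n - 32) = (n - 5)*(n + 2)*(n^2 - 16) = (n - 5)*(n + 2)*(n + 4)*(n - 4)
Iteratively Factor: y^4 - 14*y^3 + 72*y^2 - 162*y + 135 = (y - 3)*(y^3 - 11*y^2 + 39*y - 45) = (y - 3)^2*(y^2 - 8*y + 15) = (y - 5)*(y - 3)^2*(y - 3)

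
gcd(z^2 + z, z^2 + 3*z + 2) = z + 1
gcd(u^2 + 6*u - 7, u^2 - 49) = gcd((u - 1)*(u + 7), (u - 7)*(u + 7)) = u + 7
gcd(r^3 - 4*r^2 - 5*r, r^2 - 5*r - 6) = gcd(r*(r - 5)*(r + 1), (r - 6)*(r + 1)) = r + 1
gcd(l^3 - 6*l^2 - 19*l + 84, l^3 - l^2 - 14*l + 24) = l^2 + l - 12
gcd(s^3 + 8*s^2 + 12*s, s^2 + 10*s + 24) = s + 6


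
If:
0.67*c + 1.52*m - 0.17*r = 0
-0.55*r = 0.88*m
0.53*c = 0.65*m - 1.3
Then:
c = -1.68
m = 0.63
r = -1.01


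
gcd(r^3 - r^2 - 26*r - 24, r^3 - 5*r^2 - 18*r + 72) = r^2 - 2*r - 24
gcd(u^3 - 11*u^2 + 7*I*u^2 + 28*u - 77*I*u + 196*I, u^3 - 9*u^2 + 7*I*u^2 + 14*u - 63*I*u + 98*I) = u^2 + u*(-7 + 7*I) - 49*I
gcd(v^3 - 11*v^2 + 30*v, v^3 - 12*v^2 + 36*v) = v^2 - 6*v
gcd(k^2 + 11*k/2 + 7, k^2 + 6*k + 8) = k + 2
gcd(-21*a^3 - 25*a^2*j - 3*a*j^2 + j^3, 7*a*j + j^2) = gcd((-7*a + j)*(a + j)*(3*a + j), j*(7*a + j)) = 1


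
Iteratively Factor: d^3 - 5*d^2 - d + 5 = (d - 1)*(d^2 - 4*d - 5) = (d - 5)*(d - 1)*(d + 1)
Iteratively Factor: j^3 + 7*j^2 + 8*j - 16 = (j + 4)*(j^2 + 3*j - 4) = (j - 1)*(j + 4)*(j + 4)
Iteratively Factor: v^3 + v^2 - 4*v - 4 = (v + 1)*(v^2 - 4) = (v - 2)*(v + 1)*(v + 2)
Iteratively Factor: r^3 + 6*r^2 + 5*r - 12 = (r + 3)*(r^2 + 3*r - 4) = (r - 1)*(r + 3)*(r + 4)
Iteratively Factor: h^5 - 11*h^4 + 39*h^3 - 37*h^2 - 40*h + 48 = (h - 1)*(h^4 - 10*h^3 + 29*h^2 - 8*h - 48) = (h - 1)*(h + 1)*(h^3 - 11*h^2 + 40*h - 48) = (h - 3)*(h - 1)*(h + 1)*(h^2 - 8*h + 16) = (h - 4)*(h - 3)*(h - 1)*(h + 1)*(h - 4)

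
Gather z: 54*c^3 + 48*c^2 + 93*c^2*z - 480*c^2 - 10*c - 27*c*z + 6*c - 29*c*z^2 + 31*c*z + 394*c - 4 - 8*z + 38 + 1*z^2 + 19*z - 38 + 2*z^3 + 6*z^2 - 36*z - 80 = 54*c^3 - 432*c^2 + 390*c + 2*z^3 + z^2*(7 - 29*c) + z*(93*c^2 + 4*c - 25) - 84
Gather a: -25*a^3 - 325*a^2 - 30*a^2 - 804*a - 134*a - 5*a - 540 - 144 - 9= -25*a^3 - 355*a^2 - 943*a - 693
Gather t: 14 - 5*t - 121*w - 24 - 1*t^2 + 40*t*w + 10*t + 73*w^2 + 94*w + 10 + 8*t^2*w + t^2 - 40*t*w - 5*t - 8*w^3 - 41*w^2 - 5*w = 8*t^2*w - 8*w^3 + 32*w^2 - 32*w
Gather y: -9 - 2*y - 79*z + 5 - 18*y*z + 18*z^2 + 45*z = y*(-18*z - 2) + 18*z^2 - 34*z - 4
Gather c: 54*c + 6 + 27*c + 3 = 81*c + 9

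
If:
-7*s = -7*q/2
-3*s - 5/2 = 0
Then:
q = -5/3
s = -5/6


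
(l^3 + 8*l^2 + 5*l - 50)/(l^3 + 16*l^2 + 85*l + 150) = (l - 2)/(l + 6)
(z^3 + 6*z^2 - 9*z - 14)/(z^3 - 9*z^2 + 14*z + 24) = (z^2 + 5*z - 14)/(z^2 - 10*z + 24)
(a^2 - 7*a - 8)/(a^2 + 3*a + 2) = (a - 8)/(a + 2)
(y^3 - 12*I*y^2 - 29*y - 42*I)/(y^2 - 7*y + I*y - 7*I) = (y^2 - 13*I*y - 42)/(y - 7)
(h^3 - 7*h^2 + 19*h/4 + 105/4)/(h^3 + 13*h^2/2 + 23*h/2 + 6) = (2*h^2 - 17*h + 35)/(2*(h^2 + 5*h + 4))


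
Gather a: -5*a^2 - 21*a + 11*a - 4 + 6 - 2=-5*a^2 - 10*a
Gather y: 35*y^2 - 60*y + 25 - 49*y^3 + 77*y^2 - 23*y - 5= -49*y^3 + 112*y^2 - 83*y + 20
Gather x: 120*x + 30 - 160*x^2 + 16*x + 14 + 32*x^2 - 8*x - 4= -128*x^2 + 128*x + 40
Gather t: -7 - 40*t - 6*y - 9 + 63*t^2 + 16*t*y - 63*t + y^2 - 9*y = 63*t^2 + t*(16*y - 103) + y^2 - 15*y - 16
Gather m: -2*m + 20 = 20 - 2*m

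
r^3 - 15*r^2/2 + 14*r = r*(r - 4)*(r - 7/2)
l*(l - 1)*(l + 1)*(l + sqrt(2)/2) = l^4 + sqrt(2)*l^3/2 - l^2 - sqrt(2)*l/2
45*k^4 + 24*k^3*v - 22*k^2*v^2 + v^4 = (-3*k + v)^2*(k + v)*(5*k + v)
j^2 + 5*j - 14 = (j - 2)*(j + 7)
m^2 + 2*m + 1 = (m + 1)^2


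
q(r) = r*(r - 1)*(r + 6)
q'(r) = r*(r - 1) + r*(r + 6) + (r - 1)*(r + 6)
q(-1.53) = 17.30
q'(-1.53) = -14.28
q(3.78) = 102.77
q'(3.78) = 74.67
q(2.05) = 17.33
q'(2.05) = 27.11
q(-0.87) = 8.35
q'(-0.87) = -12.43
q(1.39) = 4.01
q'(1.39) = 13.70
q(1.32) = 3.09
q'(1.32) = 12.43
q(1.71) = 9.36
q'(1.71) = 19.87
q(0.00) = 0.00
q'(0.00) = -6.00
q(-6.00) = 0.00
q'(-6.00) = 42.00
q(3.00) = 54.00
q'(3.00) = 51.00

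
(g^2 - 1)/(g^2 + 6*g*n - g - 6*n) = (g + 1)/(g + 6*n)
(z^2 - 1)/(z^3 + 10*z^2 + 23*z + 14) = (z - 1)/(z^2 + 9*z + 14)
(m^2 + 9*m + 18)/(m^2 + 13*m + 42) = (m + 3)/(m + 7)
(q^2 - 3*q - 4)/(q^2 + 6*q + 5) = (q - 4)/(q + 5)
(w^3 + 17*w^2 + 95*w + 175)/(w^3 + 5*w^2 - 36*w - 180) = (w^2 + 12*w + 35)/(w^2 - 36)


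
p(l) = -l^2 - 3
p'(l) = -2*l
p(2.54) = -9.45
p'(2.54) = -5.08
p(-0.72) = -3.52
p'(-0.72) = 1.44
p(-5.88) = -37.57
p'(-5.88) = 11.76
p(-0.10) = -3.01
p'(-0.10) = 0.20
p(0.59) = -3.35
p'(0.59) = -1.18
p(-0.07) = -3.00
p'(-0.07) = 0.14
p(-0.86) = -3.74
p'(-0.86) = 1.72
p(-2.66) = -10.08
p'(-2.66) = 5.32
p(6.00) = -39.00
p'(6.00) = -12.00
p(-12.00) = -147.00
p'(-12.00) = 24.00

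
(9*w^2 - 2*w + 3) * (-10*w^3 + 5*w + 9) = -90*w^5 + 20*w^4 + 15*w^3 + 71*w^2 - 3*w + 27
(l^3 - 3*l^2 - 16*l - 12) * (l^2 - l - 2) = l^5 - 4*l^4 - 15*l^3 + 10*l^2 + 44*l + 24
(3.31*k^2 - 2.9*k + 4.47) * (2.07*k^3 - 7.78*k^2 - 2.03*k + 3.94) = 6.8517*k^5 - 31.7548*k^4 + 25.0956*k^3 - 15.8482*k^2 - 20.5001*k + 17.6118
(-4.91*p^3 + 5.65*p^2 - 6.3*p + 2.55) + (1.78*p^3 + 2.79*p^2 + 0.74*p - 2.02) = -3.13*p^3 + 8.44*p^2 - 5.56*p + 0.53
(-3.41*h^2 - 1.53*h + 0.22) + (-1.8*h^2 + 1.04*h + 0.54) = -5.21*h^2 - 0.49*h + 0.76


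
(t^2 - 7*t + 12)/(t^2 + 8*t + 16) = (t^2 - 7*t + 12)/(t^2 + 8*t + 16)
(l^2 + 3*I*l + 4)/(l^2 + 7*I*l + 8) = (l + 4*I)/(l + 8*I)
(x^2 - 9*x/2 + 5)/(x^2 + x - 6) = (x - 5/2)/(x + 3)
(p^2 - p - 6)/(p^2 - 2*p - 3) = (p + 2)/(p + 1)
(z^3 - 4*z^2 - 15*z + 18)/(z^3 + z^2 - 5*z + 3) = (z - 6)/(z - 1)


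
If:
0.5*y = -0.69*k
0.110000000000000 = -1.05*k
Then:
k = -0.10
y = 0.14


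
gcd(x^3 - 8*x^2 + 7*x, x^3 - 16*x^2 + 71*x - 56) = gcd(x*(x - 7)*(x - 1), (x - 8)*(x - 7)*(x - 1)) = x^2 - 8*x + 7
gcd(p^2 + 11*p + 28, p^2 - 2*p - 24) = p + 4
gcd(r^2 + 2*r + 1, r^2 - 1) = r + 1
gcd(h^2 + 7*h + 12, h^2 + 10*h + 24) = h + 4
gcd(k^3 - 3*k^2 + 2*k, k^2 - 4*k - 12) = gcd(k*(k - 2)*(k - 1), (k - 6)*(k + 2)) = 1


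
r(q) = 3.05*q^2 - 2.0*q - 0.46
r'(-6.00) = -38.60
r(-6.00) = 121.34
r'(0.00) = -2.00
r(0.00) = -0.46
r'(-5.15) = -33.42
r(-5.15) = 90.73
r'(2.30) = 12.03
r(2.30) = 11.07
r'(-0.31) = -3.89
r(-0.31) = 0.45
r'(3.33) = 18.31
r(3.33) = 26.70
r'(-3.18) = -21.40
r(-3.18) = 36.74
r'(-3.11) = -20.97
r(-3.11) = 35.26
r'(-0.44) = -4.68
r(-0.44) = 1.01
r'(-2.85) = -19.38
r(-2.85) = 30.01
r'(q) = 6.1*q - 2.0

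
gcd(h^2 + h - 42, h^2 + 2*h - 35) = h + 7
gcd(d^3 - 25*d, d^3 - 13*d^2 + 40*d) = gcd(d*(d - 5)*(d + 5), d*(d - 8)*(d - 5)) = d^2 - 5*d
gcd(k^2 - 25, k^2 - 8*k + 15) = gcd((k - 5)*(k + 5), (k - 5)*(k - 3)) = k - 5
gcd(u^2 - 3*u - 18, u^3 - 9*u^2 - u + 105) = u + 3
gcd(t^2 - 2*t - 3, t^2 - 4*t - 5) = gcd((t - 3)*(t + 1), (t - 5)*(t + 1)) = t + 1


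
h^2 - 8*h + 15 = (h - 5)*(h - 3)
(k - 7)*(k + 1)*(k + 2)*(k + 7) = k^4 + 3*k^3 - 47*k^2 - 147*k - 98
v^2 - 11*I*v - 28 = (v - 7*I)*(v - 4*I)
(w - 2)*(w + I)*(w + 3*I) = w^3 - 2*w^2 + 4*I*w^2 - 3*w - 8*I*w + 6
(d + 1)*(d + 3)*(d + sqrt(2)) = d^3 + sqrt(2)*d^2 + 4*d^2 + 3*d + 4*sqrt(2)*d + 3*sqrt(2)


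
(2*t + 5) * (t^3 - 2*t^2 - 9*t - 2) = 2*t^4 + t^3 - 28*t^2 - 49*t - 10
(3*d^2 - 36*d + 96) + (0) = 3*d^2 - 36*d + 96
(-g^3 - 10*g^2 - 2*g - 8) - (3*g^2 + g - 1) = -g^3 - 13*g^2 - 3*g - 7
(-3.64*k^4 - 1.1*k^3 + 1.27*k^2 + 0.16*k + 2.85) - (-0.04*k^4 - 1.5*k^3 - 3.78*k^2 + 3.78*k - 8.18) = -3.6*k^4 + 0.4*k^3 + 5.05*k^2 - 3.62*k + 11.03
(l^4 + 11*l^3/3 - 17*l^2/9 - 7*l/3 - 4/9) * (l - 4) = l^5 - l^4/3 - 149*l^3/9 + 47*l^2/9 + 80*l/9 + 16/9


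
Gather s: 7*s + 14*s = 21*s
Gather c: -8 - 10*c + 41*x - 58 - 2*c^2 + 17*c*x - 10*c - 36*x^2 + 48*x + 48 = -2*c^2 + c*(17*x - 20) - 36*x^2 + 89*x - 18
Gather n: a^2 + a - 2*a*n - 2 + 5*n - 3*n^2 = a^2 + a - 3*n^2 + n*(5 - 2*a) - 2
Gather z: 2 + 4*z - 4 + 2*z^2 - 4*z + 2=2*z^2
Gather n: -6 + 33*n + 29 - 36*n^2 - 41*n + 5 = -36*n^2 - 8*n + 28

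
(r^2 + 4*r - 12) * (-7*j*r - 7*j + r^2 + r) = -7*j*r^3 - 35*j*r^2 + 56*j*r + 84*j + r^4 + 5*r^3 - 8*r^2 - 12*r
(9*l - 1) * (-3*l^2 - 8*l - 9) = -27*l^3 - 69*l^2 - 73*l + 9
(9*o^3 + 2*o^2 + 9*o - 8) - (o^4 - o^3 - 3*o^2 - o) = -o^4 + 10*o^3 + 5*o^2 + 10*o - 8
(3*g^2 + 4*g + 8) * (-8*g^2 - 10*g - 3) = -24*g^4 - 62*g^3 - 113*g^2 - 92*g - 24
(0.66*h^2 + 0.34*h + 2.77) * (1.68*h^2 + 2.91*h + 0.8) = 1.1088*h^4 + 2.4918*h^3 + 6.171*h^2 + 8.3327*h + 2.216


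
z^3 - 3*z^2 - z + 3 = (z - 3)*(z - 1)*(z + 1)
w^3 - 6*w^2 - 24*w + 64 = (w - 8)*(w - 2)*(w + 4)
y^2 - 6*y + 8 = (y - 4)*(y - 2)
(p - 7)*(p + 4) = p^2 - 3*p - 28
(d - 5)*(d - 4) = d^2 - 9*d + 20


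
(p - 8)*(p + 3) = p^2 - 5*p - 24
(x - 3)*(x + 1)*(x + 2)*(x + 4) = x^4 + 4*x^3 - 7*x^2 - 34*x - 24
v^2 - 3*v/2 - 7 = (v - 7/2)*(v + 2)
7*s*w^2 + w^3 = w^2*(7*s + w)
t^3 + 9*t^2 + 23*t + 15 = (t + 1)*(t + 3)*(t + 5)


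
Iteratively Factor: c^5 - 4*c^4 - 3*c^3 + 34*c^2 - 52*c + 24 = (c + 3)*(c^4 - 7*c^3 + 18*c^2 - 20*c + 8) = (c - 1)*(c + 3)*(c^3 - 6*c^2 + 12*c - 8) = (c - 2)*(c - 1)*(c + 3)*(c^2 - 4*c + 4) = (c - 2)^2*(c - 1)*(c + 3)*(c - 2)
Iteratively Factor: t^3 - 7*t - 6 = (t - 3)*(t^2 + 3*t + 2) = (t - 3)*(t + 1)*(t + 2)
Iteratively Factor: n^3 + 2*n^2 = (n + 2)*(n^2) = n*(n + 2)*(n)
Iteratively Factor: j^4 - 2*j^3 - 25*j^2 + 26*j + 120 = (j - 5)*(j^3 + 3*j^2 - 10*j - 24) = (j - 5)*(j - 3)*(j^2 + 6*j + 8) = (j - 5)*(j - 3)*(j + 4)*(j + 2)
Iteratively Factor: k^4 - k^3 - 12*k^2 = (k)*(k^3 - k^2 - 12*k) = k*(k + 3)*(k^2 - 4*k) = k^2*(k + 3)*(k - 4)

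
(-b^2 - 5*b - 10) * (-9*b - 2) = 9*b^3 + 47*b^2 + 100*b + 20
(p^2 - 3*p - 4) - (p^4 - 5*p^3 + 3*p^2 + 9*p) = -p^4 + 5*p^3 - 2*p^2 - 12*p - 4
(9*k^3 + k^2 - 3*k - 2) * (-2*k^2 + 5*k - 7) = -18*k^5 + 43*k^4 - 52*k^3 - 18*k^2 + 11*k + 14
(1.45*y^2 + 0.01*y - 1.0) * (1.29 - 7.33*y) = -10.6285*y^3 + 1.7972*y^2 + 7.3429*y - 1.29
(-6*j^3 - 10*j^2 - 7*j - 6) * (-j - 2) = 6*j^4 + 22*j^3 + 27*j^2 + 20*j + 12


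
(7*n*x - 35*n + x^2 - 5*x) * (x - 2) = 7*n*x^2 - 49*n*x + 70*n + x^3 - 7*x^2 + 10*x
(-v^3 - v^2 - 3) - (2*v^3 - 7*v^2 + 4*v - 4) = -3*v^3 + 6*v^2 - 4*v + 1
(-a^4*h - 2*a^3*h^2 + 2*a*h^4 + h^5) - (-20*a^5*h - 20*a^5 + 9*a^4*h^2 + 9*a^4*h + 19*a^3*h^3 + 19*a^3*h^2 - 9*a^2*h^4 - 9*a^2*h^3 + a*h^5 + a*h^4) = 20*a^5*h + 20*a^5 - 9*a^4*h^2 - 10*a^4*h - 19*a^3*h^3 - 21*a^3*h^2 + 9*a^2*h^4 + 9*a^2*h^3 - a*h^5 + a*h^4 + h^5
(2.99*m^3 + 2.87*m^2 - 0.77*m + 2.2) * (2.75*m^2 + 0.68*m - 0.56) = 8.2225*m^5 + 9.9257*m^4 - 1.8403*m^3 + 3.9192*m^2 + 1.9272*m - 1.232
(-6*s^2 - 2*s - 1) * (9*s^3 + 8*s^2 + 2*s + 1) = -54*s^5 - 66*s^4 - 37*s^3 - 18*s^2 - 4*s - 1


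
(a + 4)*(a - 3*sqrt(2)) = a^2 - 3*sqrt(2)*a + 4*a - 12*sqrt(2)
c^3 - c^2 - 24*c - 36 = (c - 6)*(c + 2)*(c + 3)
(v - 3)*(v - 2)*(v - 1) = v^3 - 6*v^2 + 11*v - 6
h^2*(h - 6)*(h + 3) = h^4 - 3*h^3 - 18*h^2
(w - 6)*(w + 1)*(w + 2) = w^3 - 3*w^2 - 16*w - 12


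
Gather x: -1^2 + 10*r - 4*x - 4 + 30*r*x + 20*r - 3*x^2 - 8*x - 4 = 30*r - 3*x^2 + x*(30*r - 12) - 9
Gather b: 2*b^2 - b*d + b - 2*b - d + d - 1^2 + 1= 2*b^2 + b*(-d - 1)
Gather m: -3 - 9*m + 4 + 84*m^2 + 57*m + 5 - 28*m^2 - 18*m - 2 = 56*m^2 + 30*m + 4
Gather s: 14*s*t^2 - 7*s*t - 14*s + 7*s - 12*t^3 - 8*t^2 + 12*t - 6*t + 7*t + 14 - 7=s*(14*t^2 - 7*t - 7) - 12*t^3 - 8*t^2 + 13*t + 7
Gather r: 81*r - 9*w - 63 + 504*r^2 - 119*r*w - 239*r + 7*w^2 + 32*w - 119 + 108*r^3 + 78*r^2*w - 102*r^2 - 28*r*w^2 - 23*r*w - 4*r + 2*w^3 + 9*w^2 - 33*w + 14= 108*r^3 + r^2*(78*w + 402) + r*(-28*w^2 - 142*w - 162) + 2*w^3 + 16*w^2 - 10*w - 168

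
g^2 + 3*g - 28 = (g - 4)*(g + 7)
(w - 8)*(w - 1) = w^2 - 9*w + 8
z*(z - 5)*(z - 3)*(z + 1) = z^4 - 7*z^3 + 7*z^2 + 15*z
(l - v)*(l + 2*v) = l^2 + l*v - 2*v^2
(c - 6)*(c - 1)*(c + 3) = c^3 - 4*c^2 - 15*c + 18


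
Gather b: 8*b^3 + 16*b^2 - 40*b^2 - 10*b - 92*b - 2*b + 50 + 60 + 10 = 8*b^3 - 24*b^2 - 104*b + 120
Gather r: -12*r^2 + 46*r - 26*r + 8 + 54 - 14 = -12*r^2 + 20*r + 48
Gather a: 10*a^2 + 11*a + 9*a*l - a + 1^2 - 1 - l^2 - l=10*a^2 + a*(9*l + 10) - l^2 - l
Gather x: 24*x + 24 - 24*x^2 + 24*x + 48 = -24*x^2 + 48*x + 72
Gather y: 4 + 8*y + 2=8*y + 6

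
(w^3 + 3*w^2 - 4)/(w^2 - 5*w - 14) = (w^2 + w - 2)/(w - 7)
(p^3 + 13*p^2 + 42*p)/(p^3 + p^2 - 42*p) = (p + 6)/(p - 6)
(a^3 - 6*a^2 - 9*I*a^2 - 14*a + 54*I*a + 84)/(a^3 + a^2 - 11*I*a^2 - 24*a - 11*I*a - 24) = (a^3 + a^2*(-6 - 9*I) + a*(-14 + 54*I) + 84)/(a^3 + a^2*(1 - 11*I) + a*(-24 - 11*I) - 24)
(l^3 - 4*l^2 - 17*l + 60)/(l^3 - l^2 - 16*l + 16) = (l^2 - 8*l + 15)/(l^2 - 5*l + 4)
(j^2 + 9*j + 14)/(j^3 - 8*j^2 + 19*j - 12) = (j^2 + 9*j + 14)/(j^3 - 8*j^2 + 19*j - 12)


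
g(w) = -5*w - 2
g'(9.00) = -5.00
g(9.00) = -47.00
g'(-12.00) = -5.00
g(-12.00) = 58.00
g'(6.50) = -5.00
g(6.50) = -34.50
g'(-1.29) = -5.00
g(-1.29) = 4.45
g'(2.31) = -5.00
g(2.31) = -13.55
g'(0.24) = -5.00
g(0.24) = -3.20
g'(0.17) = -5.00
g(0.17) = -2.85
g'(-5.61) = -5.00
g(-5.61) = 26.05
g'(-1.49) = -5.00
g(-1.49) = 5.45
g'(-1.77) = -5.00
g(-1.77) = 6.85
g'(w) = -5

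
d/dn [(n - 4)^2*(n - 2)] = (n - 4)*(3*n - 8)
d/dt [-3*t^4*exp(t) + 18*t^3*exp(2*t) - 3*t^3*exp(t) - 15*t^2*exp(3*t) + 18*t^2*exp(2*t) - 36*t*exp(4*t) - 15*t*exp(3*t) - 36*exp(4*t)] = 3*(-t^4 + 12*t^3*exp(t) - 5*t^3 - 15*t^2*exp(2*t) + 30*t^2*exp(t) - 3*t^2 - 48*t*exp(3*t) - 25*t*exp(2*t) + 12*t*exp(t) - 60*exp(3*t) - 5*exp(2*t))*exp(t)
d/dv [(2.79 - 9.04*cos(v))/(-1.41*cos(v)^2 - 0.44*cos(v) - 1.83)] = (12.7464*cos(v)^2 - 7.8678*cos(v) - 17.7708)*sin(v)/(1.9881*cos(v)^4 + 1.2408*cos(v)^3 + 5.3542*cos(v)^2 + 1.6104*cos(v) + 3.3489)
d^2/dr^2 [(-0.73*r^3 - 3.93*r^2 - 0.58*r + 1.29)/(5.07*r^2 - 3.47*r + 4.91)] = (-1.13686837721616e-13*r^4 - 149.33279*r^3 + 860.574498*r^2 - 155.132448*r - 242.413622)/(130.323843*r^6 - 267.588009*r^5 + 561.775266*r^4 - 560.068757*r^3 + 544.046658*r^2 - 250.965321*r + 118.370771)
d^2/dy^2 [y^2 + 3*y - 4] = 2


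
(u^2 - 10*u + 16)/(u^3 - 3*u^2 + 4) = (u - 8)/(u^2 - u - 2)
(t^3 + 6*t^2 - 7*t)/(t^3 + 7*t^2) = (t - 1)/t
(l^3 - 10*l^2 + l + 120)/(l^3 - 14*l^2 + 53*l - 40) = (l + 3)/(l - 1)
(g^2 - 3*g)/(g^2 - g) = (g - 3)/(g - 1)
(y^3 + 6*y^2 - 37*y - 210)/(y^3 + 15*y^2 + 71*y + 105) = (y - 6)/(y + 3)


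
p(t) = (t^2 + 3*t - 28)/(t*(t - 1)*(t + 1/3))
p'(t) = (2*t + 3)/(t*(t - 1)*(t + 1/3)) - (t^2 + 3*t - 28)/(t*(t - 1)*(t + 1/3)^2) - (t^2 + 3*t - 28)/(t*(t - 1)^2*(t + 1/3)) - (t^2 + 3*t - 28)/(t^2*(t - 1)*(t + 1/3))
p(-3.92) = 0.35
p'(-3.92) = 0.33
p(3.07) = -0.43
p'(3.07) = 0.90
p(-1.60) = 5.74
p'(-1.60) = 10.36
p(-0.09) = -1183.94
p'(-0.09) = -9257.45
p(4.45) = 0.07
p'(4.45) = 0.11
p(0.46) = 134.01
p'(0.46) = -231.97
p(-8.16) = -0.02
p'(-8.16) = 0.01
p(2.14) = -2.82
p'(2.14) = 6.13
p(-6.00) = 0.04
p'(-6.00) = 0.06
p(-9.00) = -0.03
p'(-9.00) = 0.01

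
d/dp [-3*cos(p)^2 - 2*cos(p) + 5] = 2*(3*cos(p) + 1)*sin(p)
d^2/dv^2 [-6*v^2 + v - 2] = -12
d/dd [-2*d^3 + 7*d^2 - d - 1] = -6*d^2 + 14*d - 1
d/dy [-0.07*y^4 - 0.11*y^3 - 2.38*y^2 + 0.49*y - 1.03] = -0.28*y^3 - 0.33*y^2 - 4.76*y + 0.49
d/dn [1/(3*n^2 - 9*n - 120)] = (3 - 2*n)/(3*(-n^2 + 3*n + 40)^2)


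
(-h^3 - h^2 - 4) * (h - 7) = -h^4 + 6*h^3 + 7*h^2 - 4*h + 28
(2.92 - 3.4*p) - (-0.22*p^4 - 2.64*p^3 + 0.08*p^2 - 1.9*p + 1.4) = 0.22*p^4 + 2.64*p^3 - 0.08*p^2 - 1.5*p + 1.52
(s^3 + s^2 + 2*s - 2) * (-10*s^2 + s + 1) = -10*s^5 - 9*s^4 - 18*s^3 + 23*s^2 - 2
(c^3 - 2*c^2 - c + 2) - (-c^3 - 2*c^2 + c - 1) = 2*c^3 - 2*c + 3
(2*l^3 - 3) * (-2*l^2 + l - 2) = -4*l^5 + 2*l^4 - 4*l^3 + 6*l^2 - 3*l + 6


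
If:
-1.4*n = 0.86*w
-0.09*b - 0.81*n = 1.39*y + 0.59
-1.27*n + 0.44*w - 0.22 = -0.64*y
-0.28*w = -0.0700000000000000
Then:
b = -3.12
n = -0.15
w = 0.25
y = -0.13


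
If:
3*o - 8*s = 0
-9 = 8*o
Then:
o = -9/8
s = -27/64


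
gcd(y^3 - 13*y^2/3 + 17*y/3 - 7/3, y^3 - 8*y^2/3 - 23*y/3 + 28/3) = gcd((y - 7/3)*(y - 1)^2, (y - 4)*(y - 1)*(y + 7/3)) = y - 1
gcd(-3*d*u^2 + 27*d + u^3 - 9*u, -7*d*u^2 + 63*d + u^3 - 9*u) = u^2 - 9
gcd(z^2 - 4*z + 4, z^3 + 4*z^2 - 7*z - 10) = z - 2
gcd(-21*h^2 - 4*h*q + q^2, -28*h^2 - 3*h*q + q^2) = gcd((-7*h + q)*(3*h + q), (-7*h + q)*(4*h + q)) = -7*h + q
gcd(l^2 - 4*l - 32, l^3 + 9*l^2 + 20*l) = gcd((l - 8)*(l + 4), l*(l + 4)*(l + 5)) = l + 4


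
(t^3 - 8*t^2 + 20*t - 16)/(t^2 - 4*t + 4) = t - 4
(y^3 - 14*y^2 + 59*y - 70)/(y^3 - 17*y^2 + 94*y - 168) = (y^2 - 7*y + 10)/(y^2 - 10*y + 24)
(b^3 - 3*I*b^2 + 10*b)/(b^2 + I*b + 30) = b*(b + 2*I)/(b + 6*I)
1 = 1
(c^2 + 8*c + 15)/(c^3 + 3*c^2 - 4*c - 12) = (c + 5)/(c^2 - 4)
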